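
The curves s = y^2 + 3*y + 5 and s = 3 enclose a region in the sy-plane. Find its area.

Both boundary curves give s as a function of y, so integrate with respect to y. Setting them equal: y^2 + 3*y + 2 = 0, i.e. (y + 1)*(y + 2) = 0, so they meet at y = -2, -1.
For y in [-2, -1], s = y^2 + 3*y + 5 is on the left; area = ∫[-2,-1] (-(y^2 + 3*y + 2)) dy = 1/6.

1/6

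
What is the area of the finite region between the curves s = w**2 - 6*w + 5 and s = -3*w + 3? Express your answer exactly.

Both boundary curves give s as a function of w, so integrate with respect to w. Setting them equal: w**2 - 3*w + 2 = 0, i.e. (w - 2)*(w - 1) = 0, so they meet at w = 1, 2.
For w in [1, 2], s = w**2 - 6*w + 5 is on the left; area = ∫[1,2] (-(w**2 - 3*w + 2)) dw = 1/6.

1/6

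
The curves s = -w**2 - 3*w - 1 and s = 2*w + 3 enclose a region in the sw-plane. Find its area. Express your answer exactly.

Both boundary curves give s as a function of w, so integrate with respect to w. Setting them equal: -w**2 - 5*w - 4 = 0, i.e. -(w + 1)*(w + 4) = 0, so they meet at w = -4, -1.
For w in [-4, -1], s = -w**2 - 3*w - 1 is on the right; area = ∫[-4,-1] (-w**2 - 5*w - 4) dw = 9/2.

9/2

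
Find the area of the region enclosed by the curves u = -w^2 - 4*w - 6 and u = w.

Both boundary curves give u as a function of w, so integrate with respect to w. Setting them equal: -w^2 - 5*w - 6 = 0, i.e. -(w + 2)*(w + 3) = 0, so they meet at w = -3, -2.
For w in [-3, -2], u = -w^2 - 4*w - 6 is on the right; area = ∫[-3,-2] (-w^2 - 5*w - 6) dw = 1/6.

1/6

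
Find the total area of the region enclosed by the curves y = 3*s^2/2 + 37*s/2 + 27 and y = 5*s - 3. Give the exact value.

1/4

Set the curves equal: 3*s^2/2 + 37*s/2 + 27 = 5*s - 3, so 3*s^2/2 + 27*s/2 + 30 = 0, which factors as 3*(s + 4)*(s + 5)/2 = 0. The curves meet at s = -5, -4.
On [-5, -4], y = 5*s - 3 is on top; that piece has area ∫[-5,-4] (-(3*s^2/2 + 27*s/2 + 30)) ds = 1/4.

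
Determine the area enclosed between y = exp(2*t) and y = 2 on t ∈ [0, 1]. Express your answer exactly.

-7/2 + 2*log(2) + exp(2)/2

The difference (exp(2*t)) - (2) = exp(2*t) - 2 changes sign at t = log(2)/2 inside [0, 1], so split the integral there.
∫[0,log(2)/2] (exp(2*t) - 2) dt = 1/2 - log(2); the area of that piece is -1/2 + log(2).
∫[log(2)/2,1] (exp(2*t) - 2) dt = -3 + log(2) + exp(2)/2.
Total area = (-1/2 + log(2)) + (-3 + log(2) + exp(2)/2) = -7/2 + 2*log(2) + exp(2)/2.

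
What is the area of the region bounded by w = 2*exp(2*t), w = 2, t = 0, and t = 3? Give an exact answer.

-7 + exp(6)

On [0, 3], (2*exp(2*t)) - (2) = 2*exp(2*t) - 2 is ≥ 0 throughout, so the area is a single integral of |2*exp(2*t) - 2|.
∫[0,3] (2*exp(2*t) - 2) dt = -7 + exp(6).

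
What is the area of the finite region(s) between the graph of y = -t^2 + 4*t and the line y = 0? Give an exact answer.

The curve meets the t-axis where -t^2 + 4*t = 0, i.e. -t*(t - 4) = 0, at t = 0, 4.
On [0, 4] the curve lies above the axis; ∫[0,4] (-t^2 + 4*t) dt = 32/3, giving area 32/3.

32/3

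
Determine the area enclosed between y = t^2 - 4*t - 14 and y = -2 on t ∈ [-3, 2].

The difference (t^2 - 4*t - 14) - (-2) = t^2 - 4*t - 12 changes sign at t = -2 inside [-3, 2], so split the integral there.
∫[-3,-2] (t^2 - 4*t - 12) dt = 13/3.
∫[-2,2] (t^2 - 4*t - 12) dt = -128/3; the area of that piece is 128/3.
Total area = 13/3 + 128/3 = 47.

47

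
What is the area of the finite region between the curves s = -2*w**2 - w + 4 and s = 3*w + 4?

Both boundary curves give s as a function of w, so integrate with respect to w. Setting them equal: -2*w**2 - 4*w = 0, i.e. -2*w*(w + 2) = 0, so they meet at w = -2, 0.
For w in [-2, 0], s = -2*w**2 - w + 4 is on the right; area = ∫[-2,0] (-2*w**2 - 4*w) dw = 8/3.

8/3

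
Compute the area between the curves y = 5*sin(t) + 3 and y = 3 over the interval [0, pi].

10

On [0, pi], (5*sin(t) + 3) - (3) = 5*sin(t) is ≥ 0 throughout, so the area is a single integral of |5*sin(t)|.
∫[0,pi] (5*sin(t)) dt = 10.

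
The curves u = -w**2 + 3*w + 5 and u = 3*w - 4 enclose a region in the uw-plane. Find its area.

36

Both boundary curves give u as a function of w, so integrate with respect to w. Setting them equal: -w**2 + 9 = 0, i.e. -(w - 3)*(w + 3) = 0, so they meet at w = -3, 3.
For w in [-3, 3], u = -w**2 + 3*w + 5 is on the right; area = ∫[-3,3] (-w**2 + 9) dw = 36.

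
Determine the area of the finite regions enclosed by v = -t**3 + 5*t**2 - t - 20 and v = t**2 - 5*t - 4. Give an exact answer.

148/3

Set the curves equal: -t**3 + 5*t**2 - t - 20 = t**2 - 5*t - 4, so -t**3 + 4*t**2 + 4*t - 16 = 0, which factors as -(t - 4)*(t - 2)*(t + 2) = 0. The curves meet at t = -2, 2, 4.
On [-2, 2], v = t**2 - 5*t - 4 is on top; that piece has area ∫[-2,2] (-(-t**3 + 4*t**2 + 4*t - 16)) dt = 128/3.
On [2, 4], v = -t**3 + 5*t**2 - t - 20 is on top; that piece has area ∫[2,4] (-t**3 + 4*t**2 + 4*t - 16) dt = 20/3.
Total enclosed area = 128/3 + 20/3 = 148/3.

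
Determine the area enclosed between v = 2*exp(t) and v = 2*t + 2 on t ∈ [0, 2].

-10 + 2*exp(2)

On [0, 2], (2*exp(t)) - (2*t + 2) = -2*t + 2*exp(t) - 2 is ≥ 0 throughout, so the area is a single integral of |-2*t + 2*exp(t) - 2|.
∫[0,2] (-2*t + 2*exp(t) - 2) dt = -10 + 2*exp(2).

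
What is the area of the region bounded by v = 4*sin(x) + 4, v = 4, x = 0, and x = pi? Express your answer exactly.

8

On [0, pi], (4*sin(x) + 4) - (4) = 4*sin(x) is ≥ 0 throughout, so the area is a single integral of |4*sin(x)|.
∫[0,pi] (4*sin(x)) dx = 8.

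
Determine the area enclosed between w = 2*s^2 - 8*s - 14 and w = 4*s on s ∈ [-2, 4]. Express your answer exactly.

The difference (2*s^2 - 8*s - 14) - (4*s) = 2*s^2 - 12*s - 14 changes sign at s = -1 inside [-2, 4], so split the integral there.
∫[-2,-1] (2*s^2 - 12*s - 14) ds = 26/3.
∫[-1,4] (2*s^2 - 12*s - 14) ds = -350/3; the area of that piece is 350/3.
Total area = 26/3 + 350/3 = 376/3.

376/3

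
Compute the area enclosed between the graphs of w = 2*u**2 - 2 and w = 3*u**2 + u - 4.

9/2

Set the curves equal: 2*u**2 - 2 = 3*u**2 + u - 4, so -u**2 - u + 2 = 0, which factors as -(u - 1)*(u + 2) = 0. The curves meet at u = -2, 1.
On [-2, 1], w = 2*u**2 - 2 is on top; that piece has area ∫[-2,1] (-u**2 - u + 2) du = 9/2.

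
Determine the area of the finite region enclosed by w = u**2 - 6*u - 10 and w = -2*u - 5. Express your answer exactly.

36

Set the curves equal: u**2 - 6*u - 10 = -2*u - 5, so u**2 - 4*u - 5 = 0, which factors as (u - 5)*(u + 1) = 0. The curves meet at u = -1, 5.
On [-1, 5], w = -2*u - 5 is on top; that piece has area ∫[-1,5] (-(u**2 - 4*u - 5)) du = 36.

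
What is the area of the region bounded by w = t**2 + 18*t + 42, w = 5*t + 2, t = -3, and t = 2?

1075/6

On [-3, 2], (t**2 + 18*t + 42) - (5*t + 2) = t**2 + 13*t + 40 is ≥ 0 throughout, so the area is a single integral of |t**2 + 13*t + 40|.
∫[-3,2] (t**2 + 13*t + 40) dt = 1075/6.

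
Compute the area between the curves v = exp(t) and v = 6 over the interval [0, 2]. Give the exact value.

The difference (exp(t)) - (6) = exp(t) - 6 changes sign at t = log(6) inside [0, 2], so split the integral there.
∫[0,log(6)] (exp(t) - 6) dt = 5 - log(46656); the area of that piece is -5 + log(46656).
∫[log(6),2] (exp(t) - 6) dt = -18 + exp(2) + 6*log(6).
Total area = (-5 + log(46656)) + (-18 + exp(2) + 6*log(6)) = -23 + exp(2) + 12*log(6).

-23 + exp(2) + 12*log(6)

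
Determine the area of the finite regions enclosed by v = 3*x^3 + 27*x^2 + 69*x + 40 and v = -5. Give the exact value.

Set the curves equal: 3*x^3 + 27*x^2 + 69*x + 40 = -5, so 3*x^3 + 27*x^2 + 69*x + 45 = 0, which factors as 3*(x + 1)*(x + 3)*(x + 5) = 0. The curves meet at x = -5, -3, -1.
On [-5, -3], v = 3*x^3 + 27*x^2 + 69*x + 40 is on top; that piece has area ∫[-5,-3] (3*x^3 + 27*x^2 + 69*x + 45) dx = 12.
On [-3, -1], v = -5 is on top; that piece has area ∫[-3,-1] (-(3*x^3 + 27*x^2 + 69*x + 45)) dx = 12.
Total enclosed area = 12 + 12 = 24.

24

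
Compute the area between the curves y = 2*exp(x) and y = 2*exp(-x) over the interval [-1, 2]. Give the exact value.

-8 + 2*exp(-2) + 2*exp(-1) + 2*exp(1) + 2*exp(2)

The difference (2*exp(x)) - (2*exp(-x)) = 2*exp(x) - 2*exp(-x) changes sign at x = 0 inside [-1, 2], so split the integral there.
∫[-1,0] (2*exp(x) - 2*exp(-x)) dx = -2*exp(1) - 2*exp(-1) + 4; the area of that piece is -4 + 2*exp(-1) + 2*exp(1).
∫[0,2] (2*exp(x) - 2*exp(-x)) dx = -4 + 2*exp(-2) + 2*exp(2).
Total area = (-4 + 2*exp(-1) + 2*exp(1)) + (-4 + 2*exp(-2) + 2*exp(2)) = -8 + 2*exp(-2) + 2*exp(-1) + 2*exp(1) + 2*exp(2).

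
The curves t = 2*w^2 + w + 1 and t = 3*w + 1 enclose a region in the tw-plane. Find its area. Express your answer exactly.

Both boundary curves give t as a function of w, so integrate with respect to w. Setting them equal: 2*w^2 - 2*w = 0, i.e. 2*w*(w - 1) = 0, so they meet at w = 0, 1.
For w in [0, 1], t = 2*w^2 + w + 1 is on the left; area = ∫[0,1] (-(2*w^2 - 2*w)) dw = 1/3.

1/3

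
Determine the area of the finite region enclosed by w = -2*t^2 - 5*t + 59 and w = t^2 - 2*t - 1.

729/2

Set the curves equal: -2*t^2 - 5*t + 59 = t^2 - 2*t - 1, so -3*t^2 - 3*t + 60 = 0, which factors as -3*(t - 4)*(t + 5) = 0. The curves meet at t = -5, 4.
On [-5, 4], w = -2*t^2 - 5*t + 59 is on top; that piece has area ∫[-5,4] (-3*t^2 - 3*t + 60) dt = 729/2.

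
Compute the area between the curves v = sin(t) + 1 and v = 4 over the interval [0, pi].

On [0, pi], (sin(t) + 1) - (4) = sin(t) - 3 is ≤ 0 throughout, so the area is a single integral of |sin(t) - 3|.
∫[0,pi] (sin(t) - 3) dt = 2 - 3*pi; the area of that piece is -2 + 3*pi.

-2 + 3*pi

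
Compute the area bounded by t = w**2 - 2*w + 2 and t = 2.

Both boundary curves give t as a function of w, so integrate with respect to w. Setting them equal: w**2 - 2*w = 0, i.e. w*(w - 2) = 0, so they meet at w = 0, 2.
For w in [0, 2], t = w**2 - 2*w + 2 is on the left; area = ∫[0,2] (-(w**2 - 2*w)) dw = 4/3.

4/3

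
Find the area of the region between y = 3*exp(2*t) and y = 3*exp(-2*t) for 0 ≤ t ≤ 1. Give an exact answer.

-3 + 3*exp(-2)/2 + 3*exp(2)/2

On [0, 1], (3*exp(2*t)) - (3*exp(-2*t)) = 3*exp(2*t) - 3*exp(-2*t) is ≥ 0 throughout, so the area is a single integral of |3*exp(2*t) - 3*exp(-2*t)|.
∫[0,1] (3*exp(2*t) - 3*exp(-2*t)) dt = -3 + 3*exp(-2)/2 + 3*exp(2)/2.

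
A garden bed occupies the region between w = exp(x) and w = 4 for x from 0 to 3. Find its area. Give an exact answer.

The difference (exp(x)) - (4) = exp(x) - 4 changes sign at x = log(4) inside [0, 3], so split the integral there.
∫[0,log(4)] (exp(x) - 4) dx = 3 - log(256); the area of that piece is -3 + log(256).
∫[log(4),3] (exp(x) - 4) dx = -16 + 8*log(2) + exp(3).
Total area = (-3 + log(256)) + (-16 + 8*log(2) + exp(3)) = -19 + 16*log(2) + exp(3).

-19 + 16*log(2) + exp(3)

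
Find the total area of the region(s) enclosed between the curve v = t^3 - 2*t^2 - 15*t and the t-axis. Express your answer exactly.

The curve meets the t-axis where t^3 - 2*t^2 - 15*t = 0, i.e. t*(t - 5)*(t + 3) = 0, at t = -3, 0, 5.
On [-3, 0] the curve lies above the axis; ∫[-3,0] (t^3 - 2*t^2 - 15*t) dt = 117/4, giving area 117/4.
On [0, 5] the curve lies below the axis; ∫[0,5] (t^3 - 2*t^2 - 15*t) dt = -1375/12, giving area 1375/12.
Total area = 117/4 + 1375/12 = 863/6.

863/6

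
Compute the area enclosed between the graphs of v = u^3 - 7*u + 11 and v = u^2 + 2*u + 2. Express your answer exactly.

Set the curves equal: u^3 - 7*u + 11 = u^2 + 2*u + 2, so u^3 - u^2 - 9*u + 9 = 0, which factors as (u - 3)*(u - 1)*(u + 3) = 0. The curves meet at u = -3, 1, 3.
On [-3, 1], v = u^3 - 7*u + 11 is on top; that piece has area ∫[-3,1] (u^3 - u^2 - 9*u + 9) du = 128/3.
On [1, 3], v = u^2 + 2*u + 2 is on top; that piece has area ∫[1,3] (-(u^3 - u^2 - 9*u + 9)) du = 20/3.
Total enclosed area = 128/3 + 20/3 = 148/3.

148/3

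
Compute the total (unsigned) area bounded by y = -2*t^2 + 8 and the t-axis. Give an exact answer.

64/3

The curve meets the t-axis where -2*t^2 + 8 = 0, i.e. -2*(t - 2)*(t + 2) = 0, at t = -2, 2.
On [-2, 2] the curve lies above the axis; ∫[-2,2] (-2*t^2 + 8) dt = 64/3, giving area 64/3.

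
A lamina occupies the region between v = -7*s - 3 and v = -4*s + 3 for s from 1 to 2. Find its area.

On [1, 2], (-7*s - 3) - (-4*s + 3) = -3*s - 6 is ≤ 0 throughout, so the area is a single integral of |-3*s - 6|.
∫[1,2] (-3*s - 6) ds = -21/2; the area of that piece is 21/2.

21/2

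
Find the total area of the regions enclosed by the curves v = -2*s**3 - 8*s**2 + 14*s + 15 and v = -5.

Set the curves equal: -2*s**3 - 8*s**2 + 14*s + 15 = -5, so -2*s**3 - 8*s**2 + 14*s + 20 = 0, which factors as -2*(s - 2)*(s + 1)*(s + 5) = 0. The curves meet at s = -5, -1, 2.
On [-5, -1], v = -5 is on top; that piece has area ∫[-5,-1] (-(-2*s**3 - 8*s**2 + 14*s + 20)) ds = 320/3.
On [-1, 2], v = -2*s**3 - 8*s**2 + 14*s + 15 is on top; that piece has area ∫[-1,2] (-2*s**3 - 8*s**2 + 14*s + 20) ds = 99/2.
Total enclosed area = 320/3 + 99/2 = 937/6.

937/6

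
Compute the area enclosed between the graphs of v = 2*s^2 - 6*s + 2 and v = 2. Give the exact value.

Set the curves equal: 2*s^2 - 6*s + 2 = 2, so 2*s^2 - 6*s = 0, which factors as 2*s*(s - 3) = 0. The curves meet at s = 0, 3.
On [0, 3], v = 2 is on top; that piece has area ∫[0,3] (-(2*s^2 - 6*s)) ds = 9.

9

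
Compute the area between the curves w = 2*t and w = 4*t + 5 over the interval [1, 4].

On [1, 4], (2*t) - (4*t + 5) = -2*t - 5 is ≤ 0 throughout, so the area is a single integral of |-2*t - 5|.
∫[1,4] (-2*t - 5) dt = -30; the area of that piece is 30.

30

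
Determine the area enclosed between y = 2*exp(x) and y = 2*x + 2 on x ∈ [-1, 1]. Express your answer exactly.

-4 - 2*exp(-1) + 2*exp(1)

On [-1, 1], (2*exp(x)) - (2*x + 2) = -2*x + 2*exp(x) - 2 is ≥ 0 throughout, so the area is a single integral of |-2*x + 2*exp(x) - 2|.
∫[-1,1] (-2*x + 2*exp(x) - 2) dx = -4 - 2*exp(-1) + 2*exp(1).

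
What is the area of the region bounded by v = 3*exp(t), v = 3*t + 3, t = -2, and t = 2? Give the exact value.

-12 - 3*exp(-2) + 3*exp(2)

On [-2, 2], (3*exp(t)) - (3*t + 3) = -3*t + 3*exp(t) - 3 is ≥ 0 throughout, so the area is a single integral of |-3*t + 3*exp(t) - 3|.
∫[-2,2] (-3*t + 3*exp(t) - 3) dt = -12 - 3*exp(-2) + 3*exp(2).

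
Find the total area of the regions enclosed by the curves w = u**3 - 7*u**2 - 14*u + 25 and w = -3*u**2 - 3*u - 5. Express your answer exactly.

Set the curves equal: u**3 - 7*u**2 - 14*u + 25 = -3*u**2 - 3*u - 5, so u**3 - 4*u**2 - 11*u + 30 = 0, which factors as (u - 5)*(u - 2)*(u + 3) = 0. The curves meet at u = -3, 2, 5.
On [-3, 2], w = u**3 - 7*u**2 - 14*u + 25 is on top; that piece has area ∫[-3,2] (u**3 - 4*u**2 - 11*u + 30) du = 1375/12.
On [2, 5], w = -3*u**2 - 3*u - 5 is on top; that piece has area ∫[2,5] (-(u**3 - 4*u**2 - 11*u + 30)) du = 117/4.
Total enclosed area = 1375/12 + 117/4 = 863/6.

863/6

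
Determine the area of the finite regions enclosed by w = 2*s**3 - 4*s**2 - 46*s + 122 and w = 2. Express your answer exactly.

Set the curves equal: 2*s**3 - 4*s**2 - 46*s + 122 = 2, so 2*s**3 - 4*s**2 - 46*s + 120 = 0, which factors as 2*(s - 4)*(s - 3)*(s + 5) = 0. The curves meet at s = -5, 3, 4.
On [-5, 3], w = 2*s**3 - 4*s**2 - 46*s + 122 is on top; that piece has area ∫[-5,3] (2*s**3 - 4*s**2 - 46*s + 120) ds = 2560/3.
On [3, 4], w = 2 is on top; that piece has area ∫[3,4] (-(2*s**3 - 4*s**2 - 46*s + 120)) ds = 17/6.
Total enclosed area = 2560/3 + 17/6 = 5137/6.

5137/6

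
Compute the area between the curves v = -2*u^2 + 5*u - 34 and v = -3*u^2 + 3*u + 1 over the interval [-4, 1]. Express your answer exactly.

505/3

On [-4, 1], (-2*u^2 + 5*u - 34) - (-3*u^2 + 3*u + 1) = u^2 + 2*u - 35 is ≤ 0 throughout, so the area is a single integral of |u^2 + 2*u - 35|.
∫[-4,1] (u^2 + 2*u - 35) du = -505/3; the area of that piece is 505/3.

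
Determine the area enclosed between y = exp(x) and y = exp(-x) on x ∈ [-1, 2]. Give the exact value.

The difference (exp(x)) - (exp(-x)) = exp(x) - exp(-x) changes sign at x = 0 inside [-1, 2], so split the integral there.
∫[-1,0] (exp(x) - exp(-x)) dx = -exp(1) - exp(-1) + 2; the area of that piece is -2 + exp(-1) + exp(1).
∫[0,2] (exp(x) - exp(-x)) dx = -2 + exp(-2) + exp(2).
Total area = (-2 + exp(-1) + exp(1)) + (-2 + exp(-2) + exp(2)) = -4 + exp(-2) + exp(-1) + exp(1) + exp(2).

-4 + exp(-2) + exp(-1) + exp(1) + exp(2)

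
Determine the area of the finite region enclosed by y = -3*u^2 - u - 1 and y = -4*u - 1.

Set the curves equal: -3*u^2 - u - 1 = -4*u - 1, so -3*u^2 + 3*u = 0, which factors as -3*u*(u - 1) = 0. The curves meet at u = 0, 1.
On [0, 1], y = -3*u^2 - u - 1 is on top; that piece has area ∫[0,1] (-3*u^2 + 3*u) du = 1/2.

1/2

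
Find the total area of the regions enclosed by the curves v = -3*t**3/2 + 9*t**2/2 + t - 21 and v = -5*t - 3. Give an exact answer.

393/8

Set the curves equal: -3*t**3/2 + 9*t**2/2 + t - 21 = -5*t - 3, so -3*t**3/2 + 9*t**2/2 + 6*t - 18 = 0, which factors as -3*(t - 3)*(t - 2)*(t + 2)/2 = 0. The curves meet at t = -2, 2, 3.
On [-2, 2], v = -5*t - 3 is on top; that piece has area ∫[-2,2] (-(-3*t**3/2 + 9*t**2/2 + 6*t - 18)) dt = 48.
On [2, 3], v = -3*t**3/2 + 9*t**2/2 + t - 21 is on top; that piece has area ∫[2,3] (-3*t**3/2 + 9*t**2/2 + 6*t - 18) dt = 9/8.
Total enclosed area = 48 + 9/8 = 393/8.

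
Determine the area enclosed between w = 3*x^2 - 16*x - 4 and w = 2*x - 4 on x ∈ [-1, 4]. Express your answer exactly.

The difference (3*x^2 - 16*x - 4) - (2*x - 4) = 3*x^2 - 18*x changes sign at x = 0 inside [-1, 4], so split the integral there.
∫[-1,0] (3*x^2 - 18*x) dx = 10.
∫[0,4] (3*x^2 - 18*x) dx = -80; the area of that piece is 80.
Total area = 10 + 80 = 90.

90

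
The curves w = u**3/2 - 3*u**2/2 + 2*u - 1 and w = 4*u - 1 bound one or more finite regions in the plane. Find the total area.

131/8

Set the curves equal: u**3/2 - 3*u**2/2 + 2*u - 1 = 4*u - 1, so u**3/2 - 3*u**2/2 - 2*u = 0, which factors as u*(u - 4)*(u + 1)/2 = 0. The curves meet at u = -1, 0, 4.
On [-1, 0], w = u**3/2 - 3*u**2/2 + 2*u - 1 is on top; that piece has area ∫[-1,0] (u**3/2 - 3*u**2/2 - 2*u) du = 3/8.
On [0, 4], w = 4*u - 1 is on top; that piece has area ∫[0,4] (-(u**3/2 - 3*u**2/2 - 2*u)) du = 16.
Total enclosed area = 3/8 + 16 = 131/8.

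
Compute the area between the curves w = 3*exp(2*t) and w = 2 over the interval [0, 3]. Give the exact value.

On [0, 3], (3*exp(2*t)) - (2) = 3*exp(2*t) - 2 is ≥ 0 throughout, so the area is a single integral of |3*exp(2*t) - 2|.
∫[0,3] (3*exp(2*t) - 2) dt = -15/2 + 3*exp(6)/2.

-15/2 + 3*exp(6)/2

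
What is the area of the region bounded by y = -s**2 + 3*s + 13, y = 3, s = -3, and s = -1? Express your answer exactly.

7

The difference (-s**2 + 3*s + 13) - (3) = -s**2 + 3*s + 10 changes sign at s = -2 inside [-3, -1], so split the integral there.
∫[-3,-2] (-s**2 + 3*s + 10) ds = -23/6; the area of that piece is 23/6.
∫[-2,-1] (-s**2 + 3*s + 10) ds = 19/6.
Total area = 23/6 + 19/6 = 7.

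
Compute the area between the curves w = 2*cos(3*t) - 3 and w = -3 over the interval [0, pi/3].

4/3

The difference (2*cos(3*t) - 3) - (-3) = 2*cos(3*t) changes sign at t = pi/6 inside [0, pi/3], so split the integral there.
∫[0,pi/6] (2*cos(3*t)) dt = 2/3.
∫[pi/6,pi/3] (2*cos(3*t)) dt = -2/3; the area of that piece is 2/3.
Total area = 2/3 + 2/3 = 4/3.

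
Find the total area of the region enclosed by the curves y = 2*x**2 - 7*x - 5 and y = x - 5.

64/3

Set the curves equal: 2*x**2 - 7*x - 5 = x - 5, so 2*x**2 - 8*x = 0, which factors as 2*x*(x - 4) = 0. The curves meet at x = 0, 4.
On [0, 4], y = x - 5 is on top; that piece has area ∫[0,4] (-(2*x**2 - 8*x)) dx = 64/3.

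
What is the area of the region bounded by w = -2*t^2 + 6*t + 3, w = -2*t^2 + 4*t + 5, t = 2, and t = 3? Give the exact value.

On [2, 3], (-2*t^2 + 6*t + 3) - (-2*t^2 + 4*t + 5) = 2*t - 2 is ≥ 0 throughout, so the area is a single integral of |2*t - 2|.
∫[2,3] (2*t - 2) dt = 3.

3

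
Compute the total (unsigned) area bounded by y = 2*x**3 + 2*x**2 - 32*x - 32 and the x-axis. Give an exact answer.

863/3

The curve meets the x-axis where 2*x**3 + 2*x**2 - 32*x - 32 = 0, i.e. 2*(x - 4)*(x + 1)*(x + 4) = 0, at x = -4, -1, 4.
On [-4, -1] the curve lies above the axis; ∫[-4,-1] (2*x**3 + 2*x**2 - 32*x - 32) dx = 117/2, giving area 117/2.
On [-1, 4] the curve lies below the axis; ∫[-1,4] (2*x**3 + 2*x**2 - 32*x - 32) dx = -1375/6, giving area 1375/6.
Total area = 117/2 + 1375/6 = 863/3.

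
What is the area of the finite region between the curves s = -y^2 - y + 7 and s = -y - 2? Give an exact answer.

Both boundary curves give s as a function of y, so integrate with respect to y. Setting them equal: -y^2 + 9 = 0, i.e. -(y - 3)*(y + 3) = 0, so they meet at y = -3, 3.
For y in [-3, 3], s = -y^2 - y + 7 is on the right; area = ∫[-3,3] (-y^2 + 9) dy = 36.

36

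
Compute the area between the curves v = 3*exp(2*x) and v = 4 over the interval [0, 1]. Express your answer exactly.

The difference (3*exp(2*x)) - (4) = 3*exp(2*x) - 4 changes sign at x = -log(3)/2 + log(2) inside [0, 1], so split the integral there.
∫[0,-log(3)/2 + log(2)] (3*exp(2*x) - 4) dx = log(9/16) + 1/2; the area of that piece is -1/2 + log(16/9).
∫[-log(3)/2 + log(2),1] (3*exp(2*x) - 4) dx = -6 - 2*log(3) + 4*log(2) + 3*exp(2)/2.
Total area = (-1/2 + log(16/9)) + (-6 - 2*log(3) + 4*log(2) + 3*exp(2)/2) = -13/2 - 4*log(3) + 8*log(2) + 3*exp(2)/2.

-13/2 - 4*log(3) + 8*log(2) + 3*exp(2)/2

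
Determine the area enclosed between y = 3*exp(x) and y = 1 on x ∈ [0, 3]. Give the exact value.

-6 + 3*exp(3)

On [0, 3], (3*exp(x)) - (1) = 3*exp(x) - 1 is ≥ 0 throughout, so the area is a single integral of |3*exp(x) - 1|.
∫[0,3] (3*exp(x) - 1) dx = -6 + 3*exp(3).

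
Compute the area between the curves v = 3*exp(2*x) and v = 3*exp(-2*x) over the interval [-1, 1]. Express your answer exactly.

-6 + 3*exp(-2) + 3*exp(2)

The difference (3*exp(2*x)) - (3*exp(-2*x)) = 3*exp(2*x) - 3*exp(-2*x) changes sign at x = 0 inside [-1, 1], so split the integral there.
∫[-1,0] (3*exp(2*x) - 3*exp(-2*x)) dx = -3*exp(2)/2 - 3*exp(-2)/2 + 3; the area of that piece is -3 + 3*exp(-2)/2 + 3*exp(2)/2.
∫[0,1] (3*exp(2*x) - 3*exp(-2*x)) dx = -3 + 3*exp(-2)/2 + 3*exp(2)/2.
Total area = (-3 + 3*exp(-2)/2 + 3*exp(2)/2) + (-3 + 3*exp(-2)/2 + 3*exp(2)/2) = -6 + 3*exp(-2) + 3*exp(2).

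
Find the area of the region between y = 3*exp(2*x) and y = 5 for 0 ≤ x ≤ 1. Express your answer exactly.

The difference (3*exp(2*x)) - (5) = 3*exp(2*x) - 5 changes sign at x = -log(3)/2 + log(5)/2 inside [0, 1], so split the integral there.
∫[0,-log(3)/2 + log(5)/2] (3*exp(2*x) - 5) dx = log(9*sqrt(15)/125) + 1; the area of that piece is -1 + log(25*sqrt(15)/27).
∫[-log(3)/2 + log(5)/2,1] (3*exp(2*x) - 5) dx = -15/2 - 5*log(3)/2 + 5*log(5)/2 + 3*exp(2)/2.
Total area = (-1 + log(25*sqrt(15)/27)) + (-15/2 - 5*log(3)/2 + 5*log(5)/2 + 3*exp(2)/2) = -17/2 - 11*log(3)/2 + log(15)/2 + 9*log(5)/2 + 3*exp(2)/2.

-17/2 - 11*log(3)/2 + log(15)/2 + 9*log(5)/2 + 3*exp(2)/2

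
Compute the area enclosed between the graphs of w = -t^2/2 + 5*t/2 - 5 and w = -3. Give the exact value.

Set the curves equal: -t^2/2 + 5*t/2 - 5 = -3, so -t^2/2 + 5*t/2 - 2 = 0, which factors as -(t - 4)*(t - 1)/2 = 0. The curves meet at t = 1, 4.
On [1, 4], w = -t^2/2 + 5*t/2 - 5 is on top; that piece has area ∫[1,4] (-t^2/2 + 5*t/2 - 2) dt = 9/4.

9/4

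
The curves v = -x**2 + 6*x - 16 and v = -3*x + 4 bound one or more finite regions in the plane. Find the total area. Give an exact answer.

1/6

Set the curves equal: -x**2 + 6*x - 16 = -3*x + 4, so -x**2 + 9*x - 20 = 0, which factors as -(x - 5)*(x - 4) = 0. The curves meet at x = 4, 5.
On [4, 5], v = -x**2 + 6*x - 16 is on top; that piece has area ∫[4,5] (-x**2 + 9*x - 20) dx = 1/6.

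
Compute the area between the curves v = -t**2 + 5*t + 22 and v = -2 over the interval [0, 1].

157/6

On [0, 1], (-t**2 + 5*t + 22) - (-2) = -t**2 + 5*t + 24 is ≥ 0 throughout, so the area is a single integral of |-t**2 + 5*t + 24|.
∫[0,1] (-t**2 + 5*t + 24) dt = 157/6.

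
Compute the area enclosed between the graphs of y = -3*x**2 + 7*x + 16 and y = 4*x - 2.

125/2

Set the curves equal: -3*x**2 + 7*x + 16 = 4*x - 2, so -3*x**2 + 3*x + 18 = 0, which factors as -3*(x - 3)*(x + 2) = 0. The curves meet at x = -2, 3.
On [-2, 3], y = -3*x**2 + 7*x + 16 is on top; that piece has area ∫[-2,3] (-3*x**2 + 3*x + 18) dx = 125/2.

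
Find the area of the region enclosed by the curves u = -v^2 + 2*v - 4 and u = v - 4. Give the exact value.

1/6

Both boundary curves give u as a function of v, so integrate with respect to v. Setting them equal: -v^2 + v = 0, i.e. -v*(v - 1) = 0, so they meet at v = 0, 1.
For v in [0, 1], u = -v^2 + 2*v - 4 is on the right; area = ∫[0,1] (-v^2 + v) dv = 1/6.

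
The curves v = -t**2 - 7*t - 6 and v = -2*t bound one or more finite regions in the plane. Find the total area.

Set the curves equal: -t**2 - 7*t - 6 = -2*t, so -t**2 - 5*t - 6 = 0, which factors as -(t + 2)*(t + 3) = 0. The curves meet at t = -3, -2.
On [-3, -2], v = -t**2 - 7*t - 6 is on top; that piece has area ∫[-3,-2] (-t**2 - 5*t - 6) dt = 1/6.

1/6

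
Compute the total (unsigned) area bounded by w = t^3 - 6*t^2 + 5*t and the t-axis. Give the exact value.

131/4

The curve meets the t-axis where t^3 - 6*t^2 + 5*t = 0, i.e. t*(t - 5)*(t - 1) = 0, at t = 0, 1, 5.
On [0, 1] the curve lies above the axis; ∫[0,1] (t^3 - 6*t^2 + 5*t) dt = 3/4, giving area 3/4.
On [1, 5] the curve lies below the axis; ∫[1,5] (t^3 - 6*t^2 + 5*t) dt = -32, giving area 32.
Total area = 3/4 + 32 = 131/4.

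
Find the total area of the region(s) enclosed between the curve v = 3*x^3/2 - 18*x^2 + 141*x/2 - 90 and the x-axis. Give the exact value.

3/4

The curve meets the x-axis where 3*x^3/2 - 18*x^2 + 141*x/2 - 90 = 0, i.e. 3*(x - 5)*(x - 4)*(x - 3)/2 = 0, at x = 3, 4, 5.
On [3, 4] the curve lies above the axis; ∫[3,4] (3*x^3/2 - 18*x^2 + 141*x/2 - 90) dx = 3/8, giving area 3/8.
On [4, 5] the curve lies below the axis; ∫[4,5] (3*x^3/2 - 18*x^2 + 141*x/2 - 90) dx = -3/8, giving area 3/8.
Total area = 3/8 + 3/8 = 3/4.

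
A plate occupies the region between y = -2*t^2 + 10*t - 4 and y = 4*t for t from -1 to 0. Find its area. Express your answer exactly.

23/3

On [-1, 0], (-2*t^2 + 10*t - 4) - (4*t) = -2*t^2 + 6*t - 4 is ≤ 0 throughout, so the area is a single integral of |-2*t^2 + 6*t - 4|.
∫[-1,0] (-2*t^2 + 6*t - 4) dt = -23/3; the area of that piece is 23/3.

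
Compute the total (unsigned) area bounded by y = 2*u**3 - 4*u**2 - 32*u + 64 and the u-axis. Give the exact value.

1136/3

The curve meets the u-axis where 2*u**3 - 4*u**2 - 32*u + 64 = 0, i.e. 2*(u - 4)*(u - 2)*(u + 4) = 0, at u = -4, 2, 4.
On [-4, 2] the curve lies above the axis; ∫[-4,2] (2*u**3 - 4*u**2 - 32*u + 64) du = 360, giving area 360.
On [2, 4] the curve lies below the axis; ∫[2,4] (2*u**3 - 4*u**2 - 32*u + 64) du = -56/3, giving area 56/3.
Total area = 360 + 56/3 = 1136/3.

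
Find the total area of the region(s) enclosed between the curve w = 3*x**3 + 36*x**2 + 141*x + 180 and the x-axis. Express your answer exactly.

3/2

The curve meets the x-axis where 3*x**3 + 36*x**2 + 141*x + 180 = 0, i.e. 3*(x + 3)*(x + 4)*(x + 5) = 0, at x = -5, -4, -3.
On [-5, -4] the curve lies above the axis; ∫[-5,-4] (3*x**3 + 36*x**2 + 141*x + 180) dx = 3/4, giving area 3/4.
On [-4, -3] the curve lies below the axis; ∫[-4,-3] (3*x**3 + 36*x**2 + 141*x + 180) dx = -3/4, giving area 3/4.
Total area = 3/4 + 3/4 = 3/2.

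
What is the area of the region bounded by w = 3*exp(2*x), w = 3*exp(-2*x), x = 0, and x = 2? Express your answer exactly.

-3 + 3*exp(-4)/2 + 3*exp(4)/2

On [0, 2], (3*exp(2*x)) - (3*exp(-2*x)) = 3*exp(2*x) - 3*exp(-2*x) is ≥ 0 throughout, so the area is a single integral of |3*exp(2*x) - 3*exp(-2*x)|.
∫[0,2] (3*exp(2*x) - 3*exp(-2*x)) dx = -3 + 3*exp(-4)/2 + 3*exp(4)/2.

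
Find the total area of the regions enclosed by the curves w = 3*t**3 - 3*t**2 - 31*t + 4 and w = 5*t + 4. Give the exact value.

937/4

Set the curves equal: 3*t**3 - 3*t**2 - 31*t + 4 = 5*t + 4, so 3*t**3 - 3*t**2 - 36*t = 0, which factors as 3*t*(t - 4)*(t + 3) = 0. The curves meet at t = -3, 0, 4.
On [-3, 0], w = 3*t**3 - 3*t**2 - 31*t + 4 is on top; that piece has area ∫[-3,0] (3*t**3 - 3*t**2 - 36*t) dt = 297/4.
On [0, 4], w = 5*t + 4 is on top; that piece has area ∫[0,4] (-(3*t**3 - 3*t**2 - 36*t)) dt = 160.
Total enclosed area = 297/4 + 160 = 937/4.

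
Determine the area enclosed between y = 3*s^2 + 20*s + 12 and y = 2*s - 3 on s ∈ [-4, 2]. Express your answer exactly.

108

The difference (3*s^2 + 20*s + 12) - (2*s - 3) = 3*s^2 + 18*s + 15 changes sign at s = -1 inside [-4, 2], so split the integral there.
∫[-4,-1] (3*s^2 + 18*s + 15) ds = -27; the area of that piece is 27.
∫[-1,2] (3*s^2 + 18*s + 15) ds = 81.
Total area = 27 + 81 = 108.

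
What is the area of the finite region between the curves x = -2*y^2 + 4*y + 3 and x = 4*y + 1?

Both boundary curves give x as a function of y, so integrate with respect to y. Setting them equal: -2*y^2 + 2 = 0, i.e. -2*(y - 1)*(y + 1) = 0, so they meet at y = -1, 1.
For y in [-1, 1], x = -2*y^2 + 4*y + 3 is on the right; area = ∫[-1,1] (-2*y^2 + 2) dy = 8/3.

8/3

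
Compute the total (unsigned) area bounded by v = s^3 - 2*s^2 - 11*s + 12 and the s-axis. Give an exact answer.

937/12

The curve meets the s-axis where s^3 - 2*s^2 - 11*s + 12 = 0, i.e. (s - 4)*(s - 1)*(s + 3) = 0, at s = -3, 1, 4.
On [-3, 1] the curve lies above the axis; ∫[-3,1] (s^3 - 2*s^2 - 11*s + 12) ds = 160/3, giving area 160/3.
On [1, 4] the curve lies below the axis; ∫[1,4] (s^3 - 2*s^2 - 11*s + 12) ds = -99/4, giving area 99/4.
Total area = 160/3 + 99/4 = 937/12.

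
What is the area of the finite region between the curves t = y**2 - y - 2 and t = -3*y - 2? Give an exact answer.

4/3

Both boundary curves give t as a function of y, so integrate with respect to y. Setting them equal: y**2 + 2*y = 0, i.e. y*(y + 2) = 0, so they meet at y = -2, 0.
For y in [-2, 0], t = y**2 - y - 2 is on the left; area = ∫[-2,0] (-(y**2 + 2*y)) dy = 4/3.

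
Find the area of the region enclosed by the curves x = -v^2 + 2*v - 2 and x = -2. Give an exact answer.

Both boundary curves give x as a function of v, so integrate with respect to v. Setting them equal: -v^2 + 2*v = 0, i.e. -v*(v - 2) = 0, so they meet at v = 0, 2.
For v in [0, 2], x = -v^2 + 2*v - 2 is on the right; area = ∫[0,2] (-v^2 + 2*v) dv = 4/3.

4/3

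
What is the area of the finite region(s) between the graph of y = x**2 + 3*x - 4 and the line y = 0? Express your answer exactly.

125/6

The curve meets the x-axis where x**2 + 3*x - 4 = 0, i.e. (x - 1)*(x + 4) = 0, at x = -4, 1.
On [-4, 1] the curve lies below the axis; ∫[-4,1] (x**2 + 3*x - 4) dx = -125/6, giving area 125/6.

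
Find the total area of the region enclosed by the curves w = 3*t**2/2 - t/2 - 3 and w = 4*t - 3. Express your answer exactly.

27/4

Set the curves equal: 3*t**2/2 - t/2 - 3 = 4*t - 3, so 3*t**2/2 - 9*t/2 = 0, which factors as 3*t*(t - 3)/2 = 0. The curves meet at t = 0, 3.
On [0, 3], w = 4*t - 3 is on top; that piece has area ∫[0,3] (-(3*t**2/2 - 9*t/2)) dt = 27/4.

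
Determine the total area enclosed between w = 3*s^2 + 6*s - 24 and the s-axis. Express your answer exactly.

108

The curve meets the s-axis where 3*s^2 + 6*s - 24 = 0, i.e. 3*(s - 2)*(s + 4) = 0, at s = -4, 2.
On [-4, 2] the curve lies below the axis; ∫[-4,2] (3*s^2 + 6*s - 24) ds = -108, giving area 108.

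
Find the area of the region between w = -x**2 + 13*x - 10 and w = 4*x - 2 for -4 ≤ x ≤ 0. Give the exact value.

On [-4, 0], (-x**2 + 13*x - 10) - (4*x - 2) = -x**2 + 9*x - 8 is ≤ 0 throughout, so the area is a single integral of |-x**2 + 9*x - 8|.
∫[-4,0] (-x**2 + 9*x - 8) dx = -376/3; the area of that piece is 376/3.

376/3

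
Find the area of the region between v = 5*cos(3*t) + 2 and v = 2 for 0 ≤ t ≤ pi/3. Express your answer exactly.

10/3

The difference (5*cos(3*t) + 2) - (2) = 5*cos(3*t) changes sign at t = pi/6 inside [0, pi/3], so split the integral there.
∫[0,pi/6] (5*cos(3*t)) dt = 5/3.
∫[pi/6,pi/3] (5*cos(3*t)) dt = -5/3; the area of that piece is 5/3.
Total area = 5/3 + 5/3 = 10/3.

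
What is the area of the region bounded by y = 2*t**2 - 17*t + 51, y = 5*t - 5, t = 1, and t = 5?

The difference (2*t**2 - 17*t + 51) - (5*t - 5) = 2*t**2 - 22*t + 56 changes sign at t = 4 inside [1, 5], so split the integral there.
∫[1,4] (2*t**2 - 22*t + 56) dt = 45.
∫[4,5] (2*t**2 - 22*t + 56) dt = -7/3; the area of that piece is 7/3.
Total area = 45 + 7/3 = 142/3.

142/3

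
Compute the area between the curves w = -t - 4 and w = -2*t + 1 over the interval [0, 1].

9/2

On [0, 1], (-t - 4) - (-2*t + 1) = t - 5 is ≤ 0 throughout, so the area is a single integral of |t - 5|.
∫[0,1] (t - 5) dt = -9/2; the area of that piece is 9/2.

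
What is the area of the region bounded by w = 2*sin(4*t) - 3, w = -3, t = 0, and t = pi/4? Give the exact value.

On [0, pi/4], (2*sin(4*t) - 3) - (-3) = 2*sin(4*t) is ≥ 0 throughout, so the area is a single integral of |2*sin(4*t)|.
∫[0,pi/4] (2*sin(4*t)) dt = 1.

1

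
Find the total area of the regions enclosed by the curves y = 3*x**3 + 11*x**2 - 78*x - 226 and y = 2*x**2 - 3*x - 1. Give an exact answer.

Set the curves equal: 3*x**3 + 11*x**2 - 78*x - 226 = 2*x**2 - 3*x - 1, so 3*x**3 + 9*x**2 - 75*x - 225 = 0, which factors as 3*(x - 5)*(x + 3)*(x + 5) = 0. The curves meet at x = -5, -3, 5.
On [-5, -3], y = 3*x**3 + 11*x**2 - 78*x - 226 is on top; that piece has area ∫[-5,-3] (3*x**3 + 9*x**2 - 75*x - 225) dx = 36.
On [-3, 5], y = 2*x**2 - 3*x - 1 is on top; that piece has area ∫[-3,5] (-(3*x**3 + 9*x**2 - 75*x - 225)) dx = 1536.
Total enclosed area = 36 + 1536 = 1572.

1572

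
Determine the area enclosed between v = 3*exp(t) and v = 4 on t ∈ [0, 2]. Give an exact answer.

The difference (3*exp(t)) - (4) = 3*exp(t) - 4 changes sign at t = log(4/3) inside [0, 2], so split the integral there.
∫[0,log(4/3)] (3*exp(t) - 4) dt = log(81/256) + 1; the area of that piece is -1 + log(256/81).
∫[log(4/3),2] (3*exp(t) - 4) dt = -12 - 4*log(3) + 8*log(2) + 3*exp(2).
Total area = (-1 + log(256/81)) + (-12 - 4*log(3) + 8*log(2) + 3*exp(2)) = -13 - 8*log(3) + 16*log(2) + 3*exp(2).

-13 - 8*log(3) + 16*log(2) + 3*exp(2)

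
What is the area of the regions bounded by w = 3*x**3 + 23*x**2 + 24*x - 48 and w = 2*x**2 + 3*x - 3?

148

Set the curves equal: 3*x**3 + 23*x**2 + 24*x - 48 = 2*x**2 + 3*x - 3, so 3*x**3 + 21*x**2 + 21*x - 45 = 0, which factors as 3*(x - 1)*(x + 3)*(x + 5) = 0. The curves meet at x = -5, -3, 1.
On [-5, -3], w = 3*x**3 + 23*x**2 + 24*x - 48 is on top; that piece has area ∫[-5,-3] (3*x**3 + 21*x**2 + 21*x - 45) dx = 20.
On [-3, 1], w = 2*x**2 + 3*x - 3 is on top; that piece has area ∫[-3,1] (-(3*x**3 + 21*x**2 + 21*x - 45)) dx = 128.
Total enclosed area = 20 + 128 = 148.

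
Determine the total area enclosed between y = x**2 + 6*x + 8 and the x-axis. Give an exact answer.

The curve meets the x-axis where x**2 + 6*x + 8 = 0, i.e. (x + 2)*(x + 4) = 0, at x = -4, -2.
On [-4, -2] the curve lies below the axis; ∫[-4,-2] (x**2 + 6*x + 8) dx = -4/3, giving area 4/3.

4/3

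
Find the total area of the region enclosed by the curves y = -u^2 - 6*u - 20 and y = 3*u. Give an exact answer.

1/6

Set the curves equal: -u^2 - 6*u - 20 = 3*u, so -u^2 - 9*u - 20 = 0, which factors as -(u + 4)*(u + 5) = 0. The curves meet at u = -5, -4.
On [-5, -4], y = -u^2 - 6*u - 20 is on top; that piece has area ∫[-5,-4] (-u^2 - 9*u - 20) du = 1/6.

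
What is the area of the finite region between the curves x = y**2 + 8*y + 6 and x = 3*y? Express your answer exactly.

Both boundary curves give x as a function of y, so integrate with respect to y. Setting them equal: y**2 + 5*y + 6 = 0, i.e. (y + 2)*(y + 3) = 0, so they meet at y = -3, -2.
For y in [-3, -2], x = y**2 + 8*y + 6 is on the left; area = ∫[-3,-2] (-(y**2 + 5*y + 6)) dy = 1/6.

1/6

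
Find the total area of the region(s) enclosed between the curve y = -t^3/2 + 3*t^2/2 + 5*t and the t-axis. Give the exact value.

The curve meets the t-axis where -t^3/2 + 3*t^2/2 + 5*t = 0, i.e. -t*(t - 5)*(t + 2)/2 = 0, at t = -2, 0, 5.
On [-2, 0] the curve lies below the axis; ∫[-2,0] (-t^3/2 + 3*t^2/2 + 5*t) dt = -4, giving area 4.
On [0, 5] the curve lies above the axis; ∫[0,5] (-t^3/2 + 3*t^2/2 + 5*t) dt = 375/8, giving area 375/8.
Total area = 4 + 375/8 = 407/8.

407/8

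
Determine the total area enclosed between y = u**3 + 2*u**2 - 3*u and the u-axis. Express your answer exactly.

71/6

The curve meets the u-axis where u**3 + 2*u**2 - 3*u = 0, i.e. u*(u - 1)*(u + 3) = 0, at u = -3, 0, 1.
On [-3, 0] the curve lies above the axis; ∫[-3,0] (u**3 + 2*u**2 - 3*u) du = 45/4, giving area 45/4.
On [0, 1] the curve lies below the axis; ∫[0,1] (u**3 + 2*u**2 - 3*u) du = -7/12, giving area 7/12.
Total area = 45/4 + 7/12 = 71/6.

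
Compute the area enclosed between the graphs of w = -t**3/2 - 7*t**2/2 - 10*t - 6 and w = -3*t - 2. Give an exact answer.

Set the curves equal: -t**3/2 - 7*t**2/2 - 10*t - 6 = -3*t - 2, so -t**3/2 - 7*t**2/2 - 7*t - 4 = 0, which factors as -(t + 1)*(t + 2)*(t + 4)/2 = 0. The curves meet at t = -4, -2, -1.
On [-4, -2], w = -3*t - 2 is on top; that piece has area ∫[-4,-2] (-(-t**3/2 - 7*t**2/2 - 7*t - 4)) dt = 4/3.
On [-2, -1], w = -t**3/2 - 7*t**2/2 - 10*t - 6 is on top; that piece has area ∫[-2,-1] (-t**3/2 - 7*t**2/2 - 7*t - 4) dt = 5/24.
Total enclosed area = 4/3 + 5/24 = 37/24.

37/24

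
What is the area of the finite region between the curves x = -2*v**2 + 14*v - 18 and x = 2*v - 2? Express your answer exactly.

8/3

Both boundary curves give x as a function of v, so integrate with respect to v. Setting them equal: -2*v**2 + 12*v - 16 = 0, i.e. -2*(v - 4)*(v - 2) = 0, so they meet at v = 2, 4.
For v in [2, 4], x = -2*v**2 + 14*v - 18 is on the right; area = ∫[2,4] (-2*v**2 + 12*v - 16) dv = 8/3.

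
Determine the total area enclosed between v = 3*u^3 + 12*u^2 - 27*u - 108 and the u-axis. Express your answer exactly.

1741/4

The curve meets the u-axis where 3*u^3 + 12*u^2 - 27*u - 108 = 0, i.e. 3*(u - 3)*(u + 3)*(u + 4) = 0, at u = -4, -3, 3.
On [-4, -3] the curve lies above the axis; ∫[-4,-3] (3*u^3 + 12*u^2 - 27*u - 108) du = 13/4, giving area 13/4.
On [-3, 3] the curve lies below the axis; ∫[-3,3] (3*u^3 + 12*u^2 - 27*u - 108) du = -432, giving area 432.
Total area = 13/4 + 432 = 1741/4.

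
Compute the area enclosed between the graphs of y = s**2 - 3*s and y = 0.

Set the curves equal: s**2 - 3*s = 0, so s**2 - 3*s = 0, which factors as s*(s - 3) = 0. The curves meet at s = 0, 3.
On [0, 3], y = 0 is on top; that piece has area ∫[0,3] (-(s**2 - 3*s)) ds = 9/2.

9/2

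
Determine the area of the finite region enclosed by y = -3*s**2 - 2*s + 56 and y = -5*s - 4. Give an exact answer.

Set the curves equal: -3*s**2 - 2*s + 56 = -5*s - 4, so -3*s**2 + 3*s + 60 = 0, which factors as -3*(s - 5)*(s + 4) = 0. The curves meet at s = -4, 5.
On [-4, 5], y = -3*s**2 - 2*s + 56 is on top; that piece has area ∫[-4,5] (-3*s**2 + 3*s + 60) ds = 729/2.

729/2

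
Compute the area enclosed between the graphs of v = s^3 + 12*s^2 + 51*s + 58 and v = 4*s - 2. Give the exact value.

1/2

Set the curves equal: s^3 + 12*s^2 + 51*s + 58 = 4*s - 2, so s^3 + 12*s^2 + 47*s + 60 = 0, which factors as (s + 3)*(s + 4)*(s + 5) = 0. The curves meet at s = -5, -4, -3.
On [-5, -4], v = s^3 + 12*s^2 + 51*s + 58 is on top; that piece has area ∫[-5,-4] (s^3 + 12*s^2 + 47*s + 60) ds = 1/4.
On [-4, -3], v = 4*s - 2 is on top; that piece has area ∫[-4,-3] (-(s^3 + 12*s^2 + 47*s + 60)) ds = 1/4.
Total enclosed area = 1/4 + 1/4 = 1/2.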